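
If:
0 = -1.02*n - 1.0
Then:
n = -0.98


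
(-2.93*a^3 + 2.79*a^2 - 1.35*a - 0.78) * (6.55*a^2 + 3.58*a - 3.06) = -19.1915*a^5 + 7.7851*a^4 + 10.1115*a^3 - 18.4794*a^2 + 1.3386*a + 2.3868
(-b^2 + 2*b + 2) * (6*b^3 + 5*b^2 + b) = -6*b^5 + 7*b^4 + 21*b^3 + 12*b^2 + 2*b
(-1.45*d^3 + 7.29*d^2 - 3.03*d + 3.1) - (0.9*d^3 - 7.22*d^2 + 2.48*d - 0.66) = -2.35*d^3 + 14.51*d^2 - 5.51*d + 3.76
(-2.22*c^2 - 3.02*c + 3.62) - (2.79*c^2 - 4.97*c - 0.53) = -5.01*c^2 + 1.95*c + 4.15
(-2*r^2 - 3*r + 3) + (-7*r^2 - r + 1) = -9*r^2 - 4*r + 4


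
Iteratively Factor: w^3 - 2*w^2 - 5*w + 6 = (w + 2)*(w^2 - 4*w + 3) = (w - 3)*(w + 2)*(w - 1)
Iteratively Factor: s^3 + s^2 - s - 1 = (s + 1)*(s^2 - 1) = (s + 1)^2*(s - 1)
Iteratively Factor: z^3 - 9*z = (z - 3)*(z^2 + 3*z) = z*(z - 3)*(z + 3)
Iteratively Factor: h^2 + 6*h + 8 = (h + 2)*(h + 4)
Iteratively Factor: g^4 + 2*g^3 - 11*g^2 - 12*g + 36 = (g - 2)*(g^3 + 4*g^2 - 3*g - 18) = (g - 2)*(g + 3)*(g^2 + g - 6) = (g - 2)^2*(g + 3)*(g + 3)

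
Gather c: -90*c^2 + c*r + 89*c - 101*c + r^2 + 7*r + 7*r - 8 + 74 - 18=-90*c^2 + c*(r - 12) + r^2 + 14*r + 48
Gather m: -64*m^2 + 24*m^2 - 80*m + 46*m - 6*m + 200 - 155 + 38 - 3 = -40*m^2 - 40*m + 80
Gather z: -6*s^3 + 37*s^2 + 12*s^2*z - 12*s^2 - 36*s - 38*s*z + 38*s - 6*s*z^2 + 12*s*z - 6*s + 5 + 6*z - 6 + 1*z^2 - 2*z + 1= -6*s^3 + 25*s^2 - 4*s + z^2*(1 - 6*s) + z*(12*s^2 - 26*s + 4)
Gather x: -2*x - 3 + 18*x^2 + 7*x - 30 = 18*x^2 + 5*x - 33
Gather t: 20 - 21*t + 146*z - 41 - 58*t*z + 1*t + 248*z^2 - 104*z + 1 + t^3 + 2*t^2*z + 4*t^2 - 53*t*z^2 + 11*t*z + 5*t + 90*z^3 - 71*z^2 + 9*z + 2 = t^3 + t^2*(2*z + 4) + t*(-53*z^2 - 47*z - 15) + 90*z^3 + 177*z^2 + 51*z - 18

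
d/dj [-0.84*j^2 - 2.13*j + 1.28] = -1.68*j - 2.13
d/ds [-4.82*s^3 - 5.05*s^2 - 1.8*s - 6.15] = -14.46*s^2 - 10.1*s - 1.8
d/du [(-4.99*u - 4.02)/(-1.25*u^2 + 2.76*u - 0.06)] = (-6.2375*u^2 - 10.05*u + 11.3946)/(1.5625*u^4 - 6.9*u^3 + 7.7676*u^2 - 0.3312*u + 0.0036)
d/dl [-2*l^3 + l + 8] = 1 - 6*l^2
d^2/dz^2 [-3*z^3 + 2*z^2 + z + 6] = 4 - 18*z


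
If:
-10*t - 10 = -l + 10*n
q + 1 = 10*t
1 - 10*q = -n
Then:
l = 1010*t - 100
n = 100*t - 11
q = 10*t - 1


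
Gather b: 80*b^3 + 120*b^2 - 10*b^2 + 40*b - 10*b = 80*b^3 + 110*b^2 + 30*b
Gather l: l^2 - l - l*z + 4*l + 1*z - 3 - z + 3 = l^2 + l*(3 - z)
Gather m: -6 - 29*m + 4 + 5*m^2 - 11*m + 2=5*m^2 - 40*m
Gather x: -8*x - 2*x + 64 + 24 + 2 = 90 - 10*x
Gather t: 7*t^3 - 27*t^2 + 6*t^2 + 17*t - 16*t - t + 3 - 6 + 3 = 7*t^3 - 21*t^2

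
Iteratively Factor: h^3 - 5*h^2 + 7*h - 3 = (h - 1)*(h^2 - 4*h + 3) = (h - 1)^2*(h - 3)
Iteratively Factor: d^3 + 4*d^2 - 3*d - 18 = (d + 3)*(d^2 + d - 6) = (d + 3)^2*(d - 2)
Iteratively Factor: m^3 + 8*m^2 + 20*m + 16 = (m + 4)*(m^2 + 4*m + 4) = (m + 2)*(m + 4)*(m + 2)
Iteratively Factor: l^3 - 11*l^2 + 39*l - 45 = (l - 3)*(l^2 - 8*l + 15) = (l - 5)*(l - 3)*(l - 3)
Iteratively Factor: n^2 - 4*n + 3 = (n - 3)*(n - 1)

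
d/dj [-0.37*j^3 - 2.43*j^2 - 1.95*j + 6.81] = -1.11*j^2 - 4.86*j - 1.95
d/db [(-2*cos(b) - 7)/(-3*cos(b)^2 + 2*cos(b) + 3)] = 2*(3*cos(b)^2 + 21*cos(b) - 4)*sin(b)/(3*sin(b)^2 + 2*cos(b))^2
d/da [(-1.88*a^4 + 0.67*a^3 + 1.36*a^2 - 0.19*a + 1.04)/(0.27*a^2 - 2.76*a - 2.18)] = (-1.0152*a^5 + 15.7473*a^4 + 12.6952*a^3 - 8.0841*a^2 - 6.4912*a + 3.2846)/(0.0729*a^4 - 1.4904*a^3 + 6.4404*a^2 + 12.0336*a + 4.7524)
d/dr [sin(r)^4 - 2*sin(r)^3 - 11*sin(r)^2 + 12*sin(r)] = 2*(2*sin(r)^3 - 3*sin(r)^2 - 11*sin(r) + 6)*cos(r)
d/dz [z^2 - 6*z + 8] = 2*z - 6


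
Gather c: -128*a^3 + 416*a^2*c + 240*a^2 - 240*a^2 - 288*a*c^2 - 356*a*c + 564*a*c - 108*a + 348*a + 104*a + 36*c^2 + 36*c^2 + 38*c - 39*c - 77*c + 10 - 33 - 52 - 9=-128*a^3 + 344*a + c^2*(72 - 288*a) + c*(416*a^2 + 208*a - 78) - 84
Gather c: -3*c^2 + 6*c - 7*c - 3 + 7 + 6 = -3*c^2 - c + 10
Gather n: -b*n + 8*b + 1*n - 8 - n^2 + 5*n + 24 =8*b - n^2 + n*(6 - b) + 16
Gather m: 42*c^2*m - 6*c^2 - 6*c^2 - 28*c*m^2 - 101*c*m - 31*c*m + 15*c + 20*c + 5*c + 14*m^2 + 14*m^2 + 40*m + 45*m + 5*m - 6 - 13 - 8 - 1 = -12*c^2 + 40*c + m^2*(28 - 28*c) + m*(42*c^2 - 132*c + 90) - 28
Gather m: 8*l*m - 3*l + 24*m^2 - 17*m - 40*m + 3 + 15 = -3*l + 24*m^2 + m*(8*l - 57) + 18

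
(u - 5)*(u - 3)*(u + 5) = u^3 - 3*u^2 - 25*u + 75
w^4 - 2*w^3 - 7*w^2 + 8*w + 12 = (w - 3)*(w - 2)*(w + 1)*(w + 2)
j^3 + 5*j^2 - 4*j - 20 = (j - 2)*(j + 2)*(j + 5)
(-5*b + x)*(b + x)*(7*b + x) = -35*b^3 - 33*b^2*x + 3*b*x^2 + x^3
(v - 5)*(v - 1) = v^2 - 6*v + 5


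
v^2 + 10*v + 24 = (v + 4)*(v + 6)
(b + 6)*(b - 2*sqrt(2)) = b^2 - 2*sqrt(2)*b + 6*b - 12*sqrt(2)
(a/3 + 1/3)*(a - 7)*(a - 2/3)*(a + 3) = a^4/3 - 11*a^3/9 - 23*a^2/3 - 13*a/9 + 14/3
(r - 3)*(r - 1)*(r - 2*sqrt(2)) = r^3 - 4*r^2 - 2*sqrt(2)*r^2 + 3*r + 8*sqrt(2)*r - 6*sqrt(2)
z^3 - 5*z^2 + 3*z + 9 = (z - 3)^2*(z + 1)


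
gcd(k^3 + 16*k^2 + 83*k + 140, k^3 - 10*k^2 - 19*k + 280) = k + 5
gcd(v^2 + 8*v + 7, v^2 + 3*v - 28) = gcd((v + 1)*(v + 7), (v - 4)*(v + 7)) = v + 7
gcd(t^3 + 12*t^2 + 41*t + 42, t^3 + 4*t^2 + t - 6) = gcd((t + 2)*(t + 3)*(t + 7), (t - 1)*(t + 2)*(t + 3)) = t^2 + 5*t + 6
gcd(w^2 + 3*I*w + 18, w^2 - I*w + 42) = w + 6*I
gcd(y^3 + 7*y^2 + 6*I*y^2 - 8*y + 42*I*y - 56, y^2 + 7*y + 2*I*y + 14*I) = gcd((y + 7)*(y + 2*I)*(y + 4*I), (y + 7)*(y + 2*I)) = y^2 + y*(7 + 2*I) + 14*I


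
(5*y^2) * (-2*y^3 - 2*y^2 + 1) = -10*y^5 - 10*y^4 + 5*y^2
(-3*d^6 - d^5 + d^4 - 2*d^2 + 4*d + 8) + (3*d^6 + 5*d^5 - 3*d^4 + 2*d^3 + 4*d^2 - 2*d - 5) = 4*d^5 - 2*d^4 + 2*d^3 + 2*d^2 + 2*d + 3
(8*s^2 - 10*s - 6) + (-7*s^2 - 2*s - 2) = s^2 - 12*s - 8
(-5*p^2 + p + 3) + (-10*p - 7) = -5*p^2 - 9*p - 4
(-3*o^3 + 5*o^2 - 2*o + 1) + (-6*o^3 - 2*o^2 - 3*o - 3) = -9*o^3 + 3*o^2 - 5*o - 2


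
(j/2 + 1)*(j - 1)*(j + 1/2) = j^3/2 + 3*j^2/4 - 3*j/4 - 1/2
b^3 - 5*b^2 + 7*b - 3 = (b - 3)*(b - 1)^2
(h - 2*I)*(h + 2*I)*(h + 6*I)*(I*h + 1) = I*h^4 - 5*h^3 + 10*I*h^2 - 20*h + 24*I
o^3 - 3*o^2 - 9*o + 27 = (o - 3)^2*(o + 3)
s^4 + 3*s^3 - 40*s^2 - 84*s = s*(s - 6)*(s + 2)*(s + 7)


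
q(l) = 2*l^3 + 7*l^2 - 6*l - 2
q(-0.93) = 8.03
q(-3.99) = 6.34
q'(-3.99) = 33.66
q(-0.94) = 8.16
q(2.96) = 93.44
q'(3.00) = 90.00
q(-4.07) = 3.54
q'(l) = 6*l^2 + 14*l - 6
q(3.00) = 97.00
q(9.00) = 1969.00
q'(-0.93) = -13.83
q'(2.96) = 88.01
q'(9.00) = 606.00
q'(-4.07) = 36.41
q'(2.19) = 53.44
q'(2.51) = 66.94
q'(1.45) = 26.92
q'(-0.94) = -13.86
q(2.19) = 39.44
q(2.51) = 58.67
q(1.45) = 10.11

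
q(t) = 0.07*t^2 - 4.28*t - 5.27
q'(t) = 0.14*t - 4.28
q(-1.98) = 3.48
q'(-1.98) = -4.56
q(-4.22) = 14.04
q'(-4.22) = -4.87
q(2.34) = -14.90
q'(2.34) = -3.95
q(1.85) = -12.95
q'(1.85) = -4.02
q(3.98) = -21.20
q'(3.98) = -3.72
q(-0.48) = -3.20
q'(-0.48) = -4.35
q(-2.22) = 4.58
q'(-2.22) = -4.59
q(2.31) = -14.78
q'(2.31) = -3.96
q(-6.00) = 22.93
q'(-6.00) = -5.12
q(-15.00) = 74.68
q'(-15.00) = -6.38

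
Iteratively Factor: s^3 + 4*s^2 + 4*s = (s + 2)*(s^2 + 2*s) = (s + 2)^2*(s)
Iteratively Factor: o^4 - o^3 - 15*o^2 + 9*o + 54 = (o + 3)*(o^3 - 4*o^2 - 3*o + 18) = (o - 3)*(o + 3)*(o^2 - o - 6) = (o - 3)*(o + 2)*(o + 3)*(o - 3)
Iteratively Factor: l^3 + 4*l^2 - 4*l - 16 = (l - 2)*(l^2 + 6*l + 8) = (l - 2)*(l + 2)*(l + 4)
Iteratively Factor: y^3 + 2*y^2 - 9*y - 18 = (y - 3)*(y^2 + 5*y + 6) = (y - 3)*(y + 3)*(y + 2)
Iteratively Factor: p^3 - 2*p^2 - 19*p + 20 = (p + 4)*(p^2 - 6*p + 5) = (p - 1)*(p + 4)*(p - 5)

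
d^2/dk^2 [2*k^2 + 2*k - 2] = 4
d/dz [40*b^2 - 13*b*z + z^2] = -13*b + 2*z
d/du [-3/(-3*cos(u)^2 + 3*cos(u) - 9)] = (2*cos(u) - 1)*sin(u)/(sin(u)^2 + cos(u) - 4)^2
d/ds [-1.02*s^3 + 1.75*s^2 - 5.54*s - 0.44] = -3.06*s^2 + 3.5*s - 5.54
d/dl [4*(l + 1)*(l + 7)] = 8*l + 32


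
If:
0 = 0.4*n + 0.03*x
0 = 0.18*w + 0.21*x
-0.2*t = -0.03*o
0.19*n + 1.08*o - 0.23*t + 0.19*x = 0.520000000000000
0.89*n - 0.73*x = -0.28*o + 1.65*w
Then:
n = 0.01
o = 0.52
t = 0.08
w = 0.15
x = -0.13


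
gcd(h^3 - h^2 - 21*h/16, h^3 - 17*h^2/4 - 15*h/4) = h^2 + 3*h/4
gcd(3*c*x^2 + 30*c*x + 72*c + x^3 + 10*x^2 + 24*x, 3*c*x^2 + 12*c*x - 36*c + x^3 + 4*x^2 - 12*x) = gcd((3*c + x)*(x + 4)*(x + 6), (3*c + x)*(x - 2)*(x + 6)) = 3*c*x + 18*c + x^2 + 6*x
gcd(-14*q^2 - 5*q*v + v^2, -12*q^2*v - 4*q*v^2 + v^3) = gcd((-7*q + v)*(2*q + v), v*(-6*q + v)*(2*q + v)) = 2*q + v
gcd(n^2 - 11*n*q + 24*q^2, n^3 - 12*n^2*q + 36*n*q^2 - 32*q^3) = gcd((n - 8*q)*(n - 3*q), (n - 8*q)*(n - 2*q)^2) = -n + 8*q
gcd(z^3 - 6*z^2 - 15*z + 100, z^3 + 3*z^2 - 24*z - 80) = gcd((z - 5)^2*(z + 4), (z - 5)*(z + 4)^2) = z^2 - z - 20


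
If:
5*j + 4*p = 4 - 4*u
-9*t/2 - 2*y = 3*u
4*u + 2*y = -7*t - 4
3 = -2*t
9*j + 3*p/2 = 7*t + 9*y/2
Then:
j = 12/19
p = 35/76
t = -3/2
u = -1/4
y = 15/4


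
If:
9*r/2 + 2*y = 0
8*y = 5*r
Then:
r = 0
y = 0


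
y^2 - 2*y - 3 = (y - 3)*(y + 1)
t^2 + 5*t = t*(t + 5)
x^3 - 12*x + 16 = (x - 2)^2*(x + 4)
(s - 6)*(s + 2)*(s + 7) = s^3 + 3*s^2 - 40*s - 84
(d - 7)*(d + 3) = d^2 - 4*d - 21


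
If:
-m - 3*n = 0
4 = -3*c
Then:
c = -4/3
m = -3*n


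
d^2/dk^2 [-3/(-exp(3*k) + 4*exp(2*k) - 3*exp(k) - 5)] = 3*((-9*exp(2*k) + 16*exp(k) - 3)*(exp(3*k) - 4*exp(2*k) + 3*exp(k) + 5) + 2*(3*exp(2*k) - 8*exp(k) + 3)^2*exp(k))*exp(k)/(exp(3*k) - 4*exp(2*k) + 3*exp(k) + 5)^3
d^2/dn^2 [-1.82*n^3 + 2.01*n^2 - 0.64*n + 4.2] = 4.02 - 10.92*n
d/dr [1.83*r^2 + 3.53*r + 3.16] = 3.66*r + 3.53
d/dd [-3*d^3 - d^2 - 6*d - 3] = -9*d^2 - 2*d - 6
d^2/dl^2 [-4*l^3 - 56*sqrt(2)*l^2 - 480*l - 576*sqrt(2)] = -24*l - 112*sqrt(2)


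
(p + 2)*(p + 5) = p^2 + 7*p + 10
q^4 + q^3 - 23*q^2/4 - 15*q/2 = q*(q - 5/2)*(q + 3/2)*(q + 2)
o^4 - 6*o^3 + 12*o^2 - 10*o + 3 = (o - 3)*(o - 1)^3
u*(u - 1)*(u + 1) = u^3 - u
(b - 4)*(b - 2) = b^2 - 6*b + 8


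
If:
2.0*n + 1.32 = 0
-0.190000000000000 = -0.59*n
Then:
No Solution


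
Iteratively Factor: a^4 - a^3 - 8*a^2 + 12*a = (a + 3)*(a^3 - 4*a^2 + 4*a) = (a - 2)*(a + 3)*(a^2 - 2*a) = (a - 2)^2*(a + 3)*(a)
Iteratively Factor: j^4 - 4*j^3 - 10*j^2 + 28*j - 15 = (j - 5)*(j^3 + j^2 - 5*j + 3) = (j - 5)*(j - 1)*(j^2 + 2*j - 3) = (j - 5)*(j - 1)^2*(j + 3)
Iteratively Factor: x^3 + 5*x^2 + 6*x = (x + 3)*(x^2 + 2*x) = x*(x + 3)*(x + 2)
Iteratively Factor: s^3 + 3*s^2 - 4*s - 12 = (s + 2)*(s^2 + s - 6) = (s - 2)*(s + 2)*(s + 3)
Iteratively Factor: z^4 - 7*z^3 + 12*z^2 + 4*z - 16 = (z - 4)*(z^3 - 3*z^2 + 4) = (z - 4)*(z - 2)*(z^2 - z - 2) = (z - 4)*(z - 2)^2*(z + 1)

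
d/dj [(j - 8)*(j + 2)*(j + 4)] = 3*j^2 - 4*j - 40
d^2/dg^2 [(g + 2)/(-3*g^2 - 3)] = 2*(-4*g^2*(g + 2) + (3*g + 2)*(g^2 + 1))/(3*(g^2 + 1)^3)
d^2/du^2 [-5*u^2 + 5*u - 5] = -10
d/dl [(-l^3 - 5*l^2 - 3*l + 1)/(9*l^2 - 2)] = (-9*l^4 + 33*l^2 + 2*l + 6)/(81*l^4 - 36*l^2 + 4)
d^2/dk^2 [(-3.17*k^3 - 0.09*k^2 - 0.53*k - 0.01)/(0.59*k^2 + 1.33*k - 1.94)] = (1.77635683940025e-15*k^5 + 7.105427357601e-15*k^4 - 18.69933*k^3 + 48.436434*k^2 - 75.270582*k - 3.47073)/(0.205379*k^6 + 1.388919*k^5 + 1.105011*k^4 - 6.781271*k^3 - 3.633426*k^2 + 15.016764*k - 7.301384)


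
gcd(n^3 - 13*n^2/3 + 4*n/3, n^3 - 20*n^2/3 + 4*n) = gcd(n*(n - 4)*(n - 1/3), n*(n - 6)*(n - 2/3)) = n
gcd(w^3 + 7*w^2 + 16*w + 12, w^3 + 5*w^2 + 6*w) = w^2 + 5*w + 6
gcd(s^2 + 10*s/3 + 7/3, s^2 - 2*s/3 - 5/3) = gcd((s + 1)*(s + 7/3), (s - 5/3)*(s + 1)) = s + 1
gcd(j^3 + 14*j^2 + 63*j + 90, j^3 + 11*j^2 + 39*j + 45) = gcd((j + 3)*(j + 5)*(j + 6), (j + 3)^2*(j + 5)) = j^2 + 8*j + 15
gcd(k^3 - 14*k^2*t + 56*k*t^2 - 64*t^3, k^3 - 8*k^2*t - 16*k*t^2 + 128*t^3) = k^2 - 12*k*t + 32*t^2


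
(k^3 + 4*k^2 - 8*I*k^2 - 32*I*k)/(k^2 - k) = (k^2 + k*(4 - 8*I) - 32*I)/(k - 1)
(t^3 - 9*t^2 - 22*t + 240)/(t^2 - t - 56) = (t^2 - t - 30)/(t + 7)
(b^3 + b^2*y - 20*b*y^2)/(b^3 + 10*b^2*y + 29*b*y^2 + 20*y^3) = b*(b - 4*y)/(b^2 + 5*b*y + 4*y^2)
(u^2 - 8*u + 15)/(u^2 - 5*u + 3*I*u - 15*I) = (u - 3)/(u + 3*I)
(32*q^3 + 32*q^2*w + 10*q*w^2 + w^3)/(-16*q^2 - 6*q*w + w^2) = (-16*q^2 - 8*q*w - w^2)/(8*q - w)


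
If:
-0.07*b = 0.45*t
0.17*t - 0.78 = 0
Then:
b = -29.50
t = 4.59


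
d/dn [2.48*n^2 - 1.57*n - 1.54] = 4.96*n - 1.57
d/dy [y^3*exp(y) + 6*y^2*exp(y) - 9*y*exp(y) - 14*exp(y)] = (y^3 + 9*y^2 + 3*y - 23)*exp(y)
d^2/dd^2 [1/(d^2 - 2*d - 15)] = 2*(d^2 - 2*d - 4*(d - 1)^2 - 15)/(-d^2 + 2*d + 15)^3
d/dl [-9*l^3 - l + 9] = -27*l^2 - 1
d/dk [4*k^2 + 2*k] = 8*k + 2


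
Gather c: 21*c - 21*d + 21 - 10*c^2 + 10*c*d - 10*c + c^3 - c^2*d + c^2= c^3 + c^2*(-d - 9) + c*(10*d + 11) - 21*d + 21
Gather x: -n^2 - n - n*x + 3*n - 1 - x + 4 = -n^2 + 2*n + x*(-n - 1) + 3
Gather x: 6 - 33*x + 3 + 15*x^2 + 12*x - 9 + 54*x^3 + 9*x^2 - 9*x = 54*x^3 + 24*x^2 - 30*x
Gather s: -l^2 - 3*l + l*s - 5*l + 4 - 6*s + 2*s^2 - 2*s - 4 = -l^2 - 8*l + 2*s^2 + s*(l - 8)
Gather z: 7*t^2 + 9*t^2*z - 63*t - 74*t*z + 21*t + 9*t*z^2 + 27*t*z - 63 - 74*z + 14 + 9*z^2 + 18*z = 7*t^2 - 42*t + z^2*(9*t + 9) + z*(9*t^2 - 47*t - 56) - 49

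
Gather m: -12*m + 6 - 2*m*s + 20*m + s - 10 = m*(8 - 2*s) + s - 4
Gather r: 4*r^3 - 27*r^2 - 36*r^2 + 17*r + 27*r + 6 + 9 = 4*r^3 - 63*r^2 + 44*r + 15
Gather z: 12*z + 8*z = 20*z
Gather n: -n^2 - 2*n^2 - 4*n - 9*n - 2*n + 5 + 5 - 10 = -3*n^2 - 15*n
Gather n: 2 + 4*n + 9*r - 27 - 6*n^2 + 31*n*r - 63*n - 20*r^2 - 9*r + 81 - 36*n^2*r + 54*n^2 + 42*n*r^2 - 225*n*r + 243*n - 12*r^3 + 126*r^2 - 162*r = n^2*(48 - 36*r) + n*(42*r^2 - 194*r + 184) - 12*r^3 + 106*r^2 - 162*r + 56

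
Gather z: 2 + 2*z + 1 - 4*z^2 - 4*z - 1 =-4*z^2 - 2*z + 2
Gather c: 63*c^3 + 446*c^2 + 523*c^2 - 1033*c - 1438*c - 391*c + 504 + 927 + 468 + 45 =63*c^3 + 969*c^2 - 2862*c + 1944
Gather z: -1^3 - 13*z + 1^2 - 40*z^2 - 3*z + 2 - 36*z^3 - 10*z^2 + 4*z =-36*z^3 - 50*z^2 - 12*z + 2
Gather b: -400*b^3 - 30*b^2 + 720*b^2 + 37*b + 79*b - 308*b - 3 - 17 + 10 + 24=-400*b^3 + 690*b^2 - 192*b + 14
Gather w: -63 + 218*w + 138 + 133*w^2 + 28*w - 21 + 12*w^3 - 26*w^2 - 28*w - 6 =12*w^3 + 107*w^2 + 218*w + 48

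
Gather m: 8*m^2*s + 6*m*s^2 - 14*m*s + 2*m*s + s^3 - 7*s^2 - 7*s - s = 8*m^2*s + m*(6*s^2 - 12*s) + s^3 - 7*s^2 - 8*s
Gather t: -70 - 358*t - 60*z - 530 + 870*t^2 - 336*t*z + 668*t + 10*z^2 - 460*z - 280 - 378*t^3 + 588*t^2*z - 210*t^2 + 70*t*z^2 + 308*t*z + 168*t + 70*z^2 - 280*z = -378*t^3 + t^2*(588*z + 660) + t*(70*z^2 - 28*z + 478) + 80*z^2 - 800*z - 880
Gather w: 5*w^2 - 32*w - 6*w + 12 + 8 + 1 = 5*w^2 - 38*w + 21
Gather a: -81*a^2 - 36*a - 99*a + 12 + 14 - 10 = -81*a^2 - 135*a + 16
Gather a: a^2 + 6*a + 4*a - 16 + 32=a^2 + 10*a + 16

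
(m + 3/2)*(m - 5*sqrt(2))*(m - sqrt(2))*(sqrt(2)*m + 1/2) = sqrt(2)*m^4 - 23*m^3/2 + 3*sqrt(2)*m^3/2 - 69*m^2/4 + 7*sqrt(2)*m^2 + 5*m + 21*sqrt(2)*m/2 + 15/2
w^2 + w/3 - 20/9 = (w - 4/3)*(w + 5/3)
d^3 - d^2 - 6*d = d*(d - 3)*(d + 2)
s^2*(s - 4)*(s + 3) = s^4 - s^3 - 12*s^2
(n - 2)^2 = n^2 - 4*n + 4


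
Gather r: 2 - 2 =0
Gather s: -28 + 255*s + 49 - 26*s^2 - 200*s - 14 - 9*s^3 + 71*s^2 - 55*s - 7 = -9*s^3 + 45*s^2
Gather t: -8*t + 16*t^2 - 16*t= 16*t^2 - 24*t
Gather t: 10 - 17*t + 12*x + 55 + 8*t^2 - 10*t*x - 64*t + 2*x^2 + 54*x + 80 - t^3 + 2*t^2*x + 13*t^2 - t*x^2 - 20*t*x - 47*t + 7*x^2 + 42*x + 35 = -t^3 + t^2*(2*x + 21) + t*(-x^2 - 30*x - 128) + 9*x^2 + 108*x + 180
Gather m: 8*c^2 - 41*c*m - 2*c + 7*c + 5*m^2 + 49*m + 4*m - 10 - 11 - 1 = 8*c^2 + 5*c + 5*m^2 + m*(53 - 41*c) - 22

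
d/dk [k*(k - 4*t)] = 2*k - 4*t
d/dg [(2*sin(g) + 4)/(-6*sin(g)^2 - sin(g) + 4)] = 12*(sin(g)^2 + 4*sin(g) + 1)*cos(g)/(6*sin(g)^2 + sin(g) - 4)^2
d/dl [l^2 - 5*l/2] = 2*l - 5/2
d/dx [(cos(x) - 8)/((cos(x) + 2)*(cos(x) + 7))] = (cos(x)^2 - 16*cos(x) - 86)*sin(x)/((cos(x) + 2)^2*(cos(x) + 7)^2)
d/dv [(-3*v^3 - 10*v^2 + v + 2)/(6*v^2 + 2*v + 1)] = (-18*v^4 - 12*v^3 - 35*v^2 - 44*v - 3)/(36*v^4 + 24*v^3 + 16*v^2 + 4*v + 1)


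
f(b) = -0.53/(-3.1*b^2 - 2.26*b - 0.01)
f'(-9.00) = 0.00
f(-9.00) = 0.00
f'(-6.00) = 0.00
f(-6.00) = 0.01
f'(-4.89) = 0.00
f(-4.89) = 0.01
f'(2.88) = -0.01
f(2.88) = 0.02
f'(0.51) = -0.74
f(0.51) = 0.27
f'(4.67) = -0.00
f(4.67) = 0.01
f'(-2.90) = 0.02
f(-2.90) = 0.03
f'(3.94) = -0.00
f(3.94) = 0.01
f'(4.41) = -0.00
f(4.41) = 0.01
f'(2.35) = -0.02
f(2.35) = 0.02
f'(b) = -0.53*(6.2*b + 2.26)/(-3.1*b^2 - 2.26*b - 0.01)^2 = (-3.286*b - 1.1978)/(3.1*b^2 + 2.26*b + 0.01)^2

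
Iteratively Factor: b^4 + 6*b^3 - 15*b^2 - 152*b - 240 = (b - 5)*(b^3 + 11*b^2 + 40*b + 48) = (b - 5)*(b + 4)*(b^2 + 7*b + 12) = (b - 5)*(b + 4)^2*(b + 3)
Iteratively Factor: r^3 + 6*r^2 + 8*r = (r + 4)*(r^2 + 2*r) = r*(r + 4)*(r + 2)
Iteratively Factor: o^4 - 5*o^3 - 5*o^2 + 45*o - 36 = (o + 3)*(o^3 - 8*o^2 + 19*o - 12) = (o - 3)*(o + 3)*(o^2 - 5*o + 4) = (o - 3)*(o - 1)*(o + 3)*(o - 4)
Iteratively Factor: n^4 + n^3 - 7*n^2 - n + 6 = (n - 2)*(n^3 + 3*n^2 - n - 3) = (n - 2)*(n + 3)*(n^2 - 1) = (n - 2)*(n - 1)*(n + 3)*(n + 1)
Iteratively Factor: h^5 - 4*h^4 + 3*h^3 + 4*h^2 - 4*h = (h)*(h^4 - 4*h^3 + 3*h^2 + 4*h - 4) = h*(h - 2)*(h^3 - 2*h^2 - h + 2) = h*(h - 2)*(h - 1)*(h^2 - h - 2) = h*(h - 2)^2*(h - 1)*(h + 1)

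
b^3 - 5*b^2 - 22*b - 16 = (b - 8)*(b + 1)*(b + 2)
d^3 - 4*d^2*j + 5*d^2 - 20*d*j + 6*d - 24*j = (d + 2)*(d + 3)*(d - 4*j)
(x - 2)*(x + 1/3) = x^2 - 5*x/3 - 2/3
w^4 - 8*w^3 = w^3*(w - 8)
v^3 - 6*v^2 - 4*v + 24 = (v - 6)*(v - 2)*(v + 2)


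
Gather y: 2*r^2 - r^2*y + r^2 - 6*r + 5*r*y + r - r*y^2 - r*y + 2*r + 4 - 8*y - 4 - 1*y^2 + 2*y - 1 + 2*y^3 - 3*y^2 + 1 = 3*r^2 - 3*r + 2*y^3 + y^2*(-r - 4) + y*(-r^2 + 4*r - 6)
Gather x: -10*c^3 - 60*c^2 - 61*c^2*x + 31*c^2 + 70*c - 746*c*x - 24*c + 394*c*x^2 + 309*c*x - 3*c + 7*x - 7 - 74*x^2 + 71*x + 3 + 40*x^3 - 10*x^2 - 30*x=-10*c^3 - 29*c^2 + 43*c + 40*x^3 + x^2*(394*c - 84) + x*(-61*c^2 - 437*c + 48) - 4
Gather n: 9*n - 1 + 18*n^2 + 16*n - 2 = 18*n^2 + 25*n - 3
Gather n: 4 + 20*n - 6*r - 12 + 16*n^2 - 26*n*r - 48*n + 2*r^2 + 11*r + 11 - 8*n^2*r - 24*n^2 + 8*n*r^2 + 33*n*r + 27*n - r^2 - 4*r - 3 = n^2*(-8*r - 8) + n*(8*r^2 + 7*r - 1) + r^2 + r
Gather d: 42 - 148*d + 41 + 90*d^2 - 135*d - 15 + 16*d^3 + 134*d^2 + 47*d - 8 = 16*d^3 + 224*d^2 - 236*d + 60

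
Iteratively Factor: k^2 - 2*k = (k)*(k - 2)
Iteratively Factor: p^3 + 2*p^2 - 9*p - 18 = (p - 3)*(p^2 + 5*p + 6) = (p - 3)*(p + 3)*(p + 2)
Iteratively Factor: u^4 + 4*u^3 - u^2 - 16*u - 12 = (u - 2)*(u^3 + 6*u^2 + 11*u + 6) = (u - 2)*(u + 2)*(u^2 + 4*u + 3) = (u - 2)*(u + 1)*(u + 2)*(u + 3)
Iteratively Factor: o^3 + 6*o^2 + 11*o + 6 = (o + 3)*(o^2 + 3*o + 2) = (o + 2)*(o + 3)*(o + 1)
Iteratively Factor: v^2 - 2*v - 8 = (v - 4)*(v + 2)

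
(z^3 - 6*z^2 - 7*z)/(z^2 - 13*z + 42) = z*(z + 1)/(z - 6)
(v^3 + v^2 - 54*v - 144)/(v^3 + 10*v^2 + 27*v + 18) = (v - 8)/(v + 1)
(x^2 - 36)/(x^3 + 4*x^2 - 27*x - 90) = (x - 6)/(x^2 - 2*x - 15)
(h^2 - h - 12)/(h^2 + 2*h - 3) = (h - 4)/(h - 1)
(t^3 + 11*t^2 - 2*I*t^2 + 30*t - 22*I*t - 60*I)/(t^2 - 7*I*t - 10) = (t^2 + 11*t + 30)/(t - 5*I)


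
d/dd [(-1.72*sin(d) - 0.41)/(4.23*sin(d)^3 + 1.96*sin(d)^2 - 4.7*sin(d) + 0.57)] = (14.5512*sin(d)^3 + 8.5741*sin(d)^2 + 1.6072*sin(d) - 2.9074)*cos(d)/(17.8929*sin(d)^6 + 16.5816*sin(d)^5 - 35.9204*sin(d)^4 - 13.6018*sin(d)^3 + 24.3244*sin(d)^2 - 5.358*sin(d) + 0.3249)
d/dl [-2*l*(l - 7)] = 14 - 4*l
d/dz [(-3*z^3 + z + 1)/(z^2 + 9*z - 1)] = ((1 - 9*z^2)*(z^2 + 9*z - 1) - (2*z + 9)*(-3*z^3 + z + 1))/(z^2 + 9*z - 1)^2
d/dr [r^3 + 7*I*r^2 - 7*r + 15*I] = 3*r^2 + 14*I*r - 7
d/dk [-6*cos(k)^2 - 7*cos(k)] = (12*cos(k) + 7)*sin(k)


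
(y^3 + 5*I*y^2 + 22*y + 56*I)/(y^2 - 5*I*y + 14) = (y^2 + 3*I*y + 28)/(y - 7*I)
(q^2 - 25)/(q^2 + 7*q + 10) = (q - 5)/(q + 2)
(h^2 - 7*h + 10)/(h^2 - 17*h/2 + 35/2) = 2*(h - 2)/(2*h - 7)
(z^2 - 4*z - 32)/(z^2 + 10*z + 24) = (z - 8)/(z + 6)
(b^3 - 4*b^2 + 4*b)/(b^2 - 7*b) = (b^2 - 4*b + 4)/(b - 7)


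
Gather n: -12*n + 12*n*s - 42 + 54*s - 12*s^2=n*(12*s - 12) - 12*s^2 + 54*s - 42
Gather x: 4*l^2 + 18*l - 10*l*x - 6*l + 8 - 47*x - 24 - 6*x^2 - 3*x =4*l^2 + 12*l - 6*x^2 + x*(-10*l - 50) - 16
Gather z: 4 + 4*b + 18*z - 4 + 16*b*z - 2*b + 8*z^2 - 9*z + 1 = 2*b + 8*z^2 + z*(16*b + 9) + 1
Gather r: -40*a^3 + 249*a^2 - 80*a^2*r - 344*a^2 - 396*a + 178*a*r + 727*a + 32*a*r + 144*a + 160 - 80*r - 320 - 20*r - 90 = -40*a^3 - 95*a^2 + 475*a + r*(-80*a^2 + 210*a - 100) - 250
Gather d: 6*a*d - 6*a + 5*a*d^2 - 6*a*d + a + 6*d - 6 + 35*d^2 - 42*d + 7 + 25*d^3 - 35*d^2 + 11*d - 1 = 5*a*d^2 - 5*a + 25*d^3 - 25*d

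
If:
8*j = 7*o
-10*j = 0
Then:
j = 0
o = 0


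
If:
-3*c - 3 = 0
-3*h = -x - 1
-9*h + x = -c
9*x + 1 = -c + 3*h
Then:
No Solution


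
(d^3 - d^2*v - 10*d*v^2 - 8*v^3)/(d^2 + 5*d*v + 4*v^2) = (d^2 - 2*d*v - 8*v^2)/(d + 4*v)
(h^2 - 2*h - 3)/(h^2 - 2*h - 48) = (-h^2 + 2*h + 3)/(-h^2 + 2*h + 48)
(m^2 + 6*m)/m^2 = (m + 6)/m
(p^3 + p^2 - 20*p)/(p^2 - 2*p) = (p^2 + p - 20)/(p - 2)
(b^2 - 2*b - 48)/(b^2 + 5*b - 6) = (b - 8)/(b - 1)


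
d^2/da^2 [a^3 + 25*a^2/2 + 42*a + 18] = 6*a + 25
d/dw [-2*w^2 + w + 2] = 1 - 4*w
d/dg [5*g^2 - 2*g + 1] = 10*g - 2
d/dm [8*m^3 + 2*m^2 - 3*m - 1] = 24*m^2 + 4*m - 3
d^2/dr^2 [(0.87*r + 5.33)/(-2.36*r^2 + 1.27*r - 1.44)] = (-(0.87*r + 5.33)*(4.72*r - 1.27)*(9.44*r - 2.54) + (12.3192*r + 22.9478)*(2.36*r^2 - 1.27*r + 1.44))/(2.36*r^2 - 1.27*r + 1.44)^3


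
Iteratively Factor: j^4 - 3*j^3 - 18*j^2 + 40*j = (j - 2)*(j^3 - j^2 - 20*j) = j*(j - 2)*(j^2 - j - 20) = j*(j - 2)*(j + 4)*(j - 5)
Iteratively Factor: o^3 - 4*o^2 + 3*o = (o)*(o^2 - 4*o + 3) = o*(o - 3)*(o - 1)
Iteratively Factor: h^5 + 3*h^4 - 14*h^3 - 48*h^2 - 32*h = (h + 4)*(h^4 - h^3 - 10*h^2 - 8*h) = (h - 4)*(h + 4)*(h^3 + 3*h^2 + 2*h) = (h - 4)*(h + 2)*(h + 4)*(h^2 + h) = h*(h - 4)*(h + 2)*(h + 4)*(h + 1)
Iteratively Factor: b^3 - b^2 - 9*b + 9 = (b - 3)*(b^2 + 2*b - 3) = (b - 3)*(b + 3)*(b - 1)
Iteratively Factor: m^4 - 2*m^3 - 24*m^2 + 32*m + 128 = (m + 4)*(m^3 - 6*m^2 + 32) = (m - 4)*(m + 4)*(m^2 - 2*m - 8) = (m - 4)*(m + 2)*(m + 4)*(m - 4)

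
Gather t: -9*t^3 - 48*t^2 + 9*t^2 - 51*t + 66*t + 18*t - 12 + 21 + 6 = -9*t^3 - 39*t^2 + 33*t + 15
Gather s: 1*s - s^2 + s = -s^2 + 2*s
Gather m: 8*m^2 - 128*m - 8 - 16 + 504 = 8*m^2 - 128*m + 480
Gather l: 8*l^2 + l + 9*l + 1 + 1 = 8*l^2 + 10*l + 2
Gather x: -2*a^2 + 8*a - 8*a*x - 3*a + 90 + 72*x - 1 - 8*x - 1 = -2*a^2 + 5*a + x*(64 - 8*a) + 88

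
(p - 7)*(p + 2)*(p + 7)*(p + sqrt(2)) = p^4 + sqrt(2)*p^3 + 2*p^3 - 49*p^2 + 2*sqrt(2)*p^2 - 98*p - 49*sqrt(2)*p - 98*sqrt(2)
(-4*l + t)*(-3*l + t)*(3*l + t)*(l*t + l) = 36*l^4*t + 36*l^4 - 9*l^3*t^2 - 9*l^3*t - 4*l^2*t^3 - 4*l^2*t^2 + l*t^4 + l*t^3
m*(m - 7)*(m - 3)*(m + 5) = m^4 - 5*m^3 - 29*m^2 + 105*m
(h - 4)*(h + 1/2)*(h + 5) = h^3 + 3*h^2/2 - 39*h/2 - 10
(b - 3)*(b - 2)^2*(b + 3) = b^4 - 4*b^3 - 5*b^2 + 36*b - 36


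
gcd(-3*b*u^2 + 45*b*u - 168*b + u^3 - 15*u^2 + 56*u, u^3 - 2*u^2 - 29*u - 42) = u - 7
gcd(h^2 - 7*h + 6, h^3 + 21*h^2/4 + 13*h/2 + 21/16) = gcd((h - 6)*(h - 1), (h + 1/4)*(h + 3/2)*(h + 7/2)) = 1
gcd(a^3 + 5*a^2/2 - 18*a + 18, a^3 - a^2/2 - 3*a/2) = a - 3/2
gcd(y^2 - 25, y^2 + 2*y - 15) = y + 5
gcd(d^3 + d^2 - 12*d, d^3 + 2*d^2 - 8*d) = d^2 + 4*d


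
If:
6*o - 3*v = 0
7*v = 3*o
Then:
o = 0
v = 0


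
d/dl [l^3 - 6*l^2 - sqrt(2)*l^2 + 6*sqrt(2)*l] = 3*l^2 - 12*l - 2*sqrt(2)*l + 6*sqrt(2)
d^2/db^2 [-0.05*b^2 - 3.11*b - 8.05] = -0.100000000000000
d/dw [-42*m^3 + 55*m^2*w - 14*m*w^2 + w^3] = 55*m^2 - 28*m*w + 3*w^2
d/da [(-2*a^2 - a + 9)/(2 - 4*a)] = (4*a^2 - 4*a + 17)/(2*(4*a^2 - 4*a + 1))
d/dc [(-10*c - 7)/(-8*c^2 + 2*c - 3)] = 4*(-20*c^2 - 28*c + 11)/(64*c^4 - 32*c^3 + 52*c^2 - 12*c + 9)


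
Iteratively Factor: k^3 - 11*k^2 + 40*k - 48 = (k - 3)*(k^2 - 8*k + 16) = (k - 4)*(k - 3)*(k - 4)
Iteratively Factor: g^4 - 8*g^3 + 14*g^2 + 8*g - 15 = (g - 5)*(g^3 - 3*g^2 - g + 3) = (g - 5)*(g - 3)*(g^2 - 1) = (g - 5)*(g - 3)*(g + 1)*(g - 1)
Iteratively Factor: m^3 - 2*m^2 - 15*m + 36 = (m - 3)*(m^2 + m - 12) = (m - 3)^2*(m + 4)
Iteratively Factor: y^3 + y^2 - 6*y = (y - 2)*(y^2 + 3*y) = (y - 2)*(y + 3)*(y)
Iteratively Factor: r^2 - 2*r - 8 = (r - 4)*(r + 2)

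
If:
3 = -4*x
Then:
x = -3/4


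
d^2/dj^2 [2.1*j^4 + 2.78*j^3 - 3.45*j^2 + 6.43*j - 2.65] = 25.2*j^2 + 16.68*j - 6.9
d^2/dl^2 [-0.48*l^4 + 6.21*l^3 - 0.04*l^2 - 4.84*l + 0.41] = -5.76*l^2 + 37.26*l - 0.08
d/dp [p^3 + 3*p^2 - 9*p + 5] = 3*p^2 + 6*p - 9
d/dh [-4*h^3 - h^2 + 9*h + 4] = -12*h^2 - 2*h + 9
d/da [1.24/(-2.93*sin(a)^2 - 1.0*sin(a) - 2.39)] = (7.2664*sin(a) + 1.24)*cos(a)/(2.93*sin(a)^2 + 1.0*sin(a) + 2.39)^2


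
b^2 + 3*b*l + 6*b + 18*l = (b + 6)*(b + 3*l)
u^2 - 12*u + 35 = (u - 7)*(u - 5)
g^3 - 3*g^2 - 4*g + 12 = (g - 3)*(g - 2)*(g + 2)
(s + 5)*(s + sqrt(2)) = s^2 + sqrt(2)*s + 5*s + 5*sqrt(2)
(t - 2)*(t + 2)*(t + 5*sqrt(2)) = t^3 + 5*sqrt(2)*t^2 - 4*t - 20*sqrt(2)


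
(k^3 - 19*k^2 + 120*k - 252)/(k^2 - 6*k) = k - 13 + 42/k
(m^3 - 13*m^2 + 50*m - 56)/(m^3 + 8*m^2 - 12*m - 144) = (m^2 - 9*m + 14)/(m^2 + 12*m + 36)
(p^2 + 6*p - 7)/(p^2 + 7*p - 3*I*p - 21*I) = (p - 1)/(p - 3*I)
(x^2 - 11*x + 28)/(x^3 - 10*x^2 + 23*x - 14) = (x - 4)/(x^2 - 3*x + 2)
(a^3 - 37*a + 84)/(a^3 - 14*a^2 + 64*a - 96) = (a^2 + 4*a - 21)/(a^2 - 10*a + 24)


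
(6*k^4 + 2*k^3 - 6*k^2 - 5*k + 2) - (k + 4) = 6*k^4 + 2*k^3 - 6*k^2 - 6*k - 2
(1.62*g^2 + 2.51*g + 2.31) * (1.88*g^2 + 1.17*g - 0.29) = 3.0456*g^4 + 6.6142*g^3 + 6.8097*g^2 + 1.9748*g - 0.6699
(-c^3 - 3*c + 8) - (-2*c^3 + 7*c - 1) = c^3 - 10*c + 9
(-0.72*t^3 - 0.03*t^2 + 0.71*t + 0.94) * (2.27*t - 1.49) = -1.6344*t^4 + 1.0047*t^3 + 1.6564*t^2 + 1.0759*t - 1.4006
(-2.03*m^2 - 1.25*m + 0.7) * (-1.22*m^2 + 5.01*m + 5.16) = 2.4766*m^4 - 8.6453*m^3 - 17.5913*m^2 - 2.943*m + 3.612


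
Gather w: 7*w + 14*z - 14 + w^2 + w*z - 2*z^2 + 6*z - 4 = w^2 + w*(z + 7) - 2*z^2 + 20*z - 18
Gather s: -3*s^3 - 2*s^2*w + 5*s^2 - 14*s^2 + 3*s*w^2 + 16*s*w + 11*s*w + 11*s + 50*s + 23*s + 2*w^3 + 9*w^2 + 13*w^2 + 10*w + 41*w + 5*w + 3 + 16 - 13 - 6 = -3*s^3 + s^2*(-2*w - 9) + s*(3*w^2 + 27*w + 84) + 2*w^3 + 22*w^2 + 56*w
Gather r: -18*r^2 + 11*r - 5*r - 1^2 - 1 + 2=-18*r^2 + 6*r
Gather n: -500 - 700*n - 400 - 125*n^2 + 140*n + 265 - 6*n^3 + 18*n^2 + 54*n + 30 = -6*n^3 - 107*n^2 - 506*n - 605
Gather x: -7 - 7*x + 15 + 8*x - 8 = x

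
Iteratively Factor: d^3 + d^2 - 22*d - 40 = (d + 2)*(d^2 - d - 20) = (d - 5)*(d + 2)*(d + 4)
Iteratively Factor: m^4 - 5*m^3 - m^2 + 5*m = (m + 1)*(m^3 - 6*m^2 + 5*m) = (m - 1)*(m + 1)*(m^2 - 5*m) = m*(m - 1)*(m + 1)*(m - 5)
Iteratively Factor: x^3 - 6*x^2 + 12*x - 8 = (x - 2)*(x^2 - 4*x + 4) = (x - 2)^2*(x - 2)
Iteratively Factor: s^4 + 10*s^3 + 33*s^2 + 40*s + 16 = (s + 4)*(s^3 + 6*s^2 + 9*s + 4) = (s + 4)^2*(s^2 + 2*s + 1) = (s + 1)*(s + 4)^2*(s + 1)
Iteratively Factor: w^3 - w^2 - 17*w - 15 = (w - 5)*(w^2 + 4*w + 3) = (w - 5)*(w + 3)*(w + 1)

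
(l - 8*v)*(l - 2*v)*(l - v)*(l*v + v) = l^4*v - 11*l^3*v^2 + l^3*v + 26*l^2*v^3 - 11*l^2*v^2 - 16*l*v^4 + 26*l*v^3 - 16*v^4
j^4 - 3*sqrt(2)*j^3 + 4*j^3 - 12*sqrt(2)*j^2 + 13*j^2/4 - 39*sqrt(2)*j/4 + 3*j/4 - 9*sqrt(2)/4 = (j + 1/2)^2*(j + 3)*(j - 3*sqrt(2))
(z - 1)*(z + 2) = z^2 + z - 2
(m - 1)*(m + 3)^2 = m^3 + 5*m^2 + 3*m - 9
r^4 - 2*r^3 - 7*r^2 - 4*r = r*(r - 4)*(r + 1)^2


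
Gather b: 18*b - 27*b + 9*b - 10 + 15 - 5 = 0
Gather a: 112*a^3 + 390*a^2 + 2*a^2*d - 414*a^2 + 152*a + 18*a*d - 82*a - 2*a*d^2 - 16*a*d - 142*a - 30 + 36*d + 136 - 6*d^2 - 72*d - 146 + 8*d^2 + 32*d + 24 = 112*a^3 + a^2*(2*d - 24) + a*(-2*d^2 + 2*d - 72) + 2*d^2 - 4*d - 16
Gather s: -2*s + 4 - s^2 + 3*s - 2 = -s^2 + s + 2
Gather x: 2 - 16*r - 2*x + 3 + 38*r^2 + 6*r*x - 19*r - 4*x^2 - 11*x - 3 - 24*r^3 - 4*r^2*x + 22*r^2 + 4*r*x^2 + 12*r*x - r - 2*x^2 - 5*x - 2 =-24*r^3 + 60*r^2 - 36*r + x^2*(4*r - 6) + x*(-4*r^2 + 18*r - 18)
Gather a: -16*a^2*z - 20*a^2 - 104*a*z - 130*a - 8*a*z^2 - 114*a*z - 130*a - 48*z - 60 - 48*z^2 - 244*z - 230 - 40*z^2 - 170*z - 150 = a^2*(-16*z - 20) + a*(-8*z^2 - 218*z - 260) - 88*z^2 - 462*z - 440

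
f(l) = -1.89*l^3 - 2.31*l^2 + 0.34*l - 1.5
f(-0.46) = -1.96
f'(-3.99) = -71.49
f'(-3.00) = -36.83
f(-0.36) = -1.83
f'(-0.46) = 1.27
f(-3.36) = 42.97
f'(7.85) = -385.33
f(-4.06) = 85.53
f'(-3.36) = -48.15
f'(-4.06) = -74.36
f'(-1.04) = -0.99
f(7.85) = -1055.44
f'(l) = -5.67*l^2 - 4.62*l + 0.34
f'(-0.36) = 1.27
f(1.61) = -14.83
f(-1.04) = -2.23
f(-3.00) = 27.72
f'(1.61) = -21.80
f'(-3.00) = -36.83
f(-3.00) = 27.72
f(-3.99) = 80.42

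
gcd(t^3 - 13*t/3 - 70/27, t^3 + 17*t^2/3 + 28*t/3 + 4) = t + 2/3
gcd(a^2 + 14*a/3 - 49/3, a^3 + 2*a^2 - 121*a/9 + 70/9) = a - 7/3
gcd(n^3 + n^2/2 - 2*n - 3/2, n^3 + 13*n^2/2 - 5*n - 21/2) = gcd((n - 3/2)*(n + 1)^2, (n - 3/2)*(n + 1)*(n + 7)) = n^2 - n/2 - 3/2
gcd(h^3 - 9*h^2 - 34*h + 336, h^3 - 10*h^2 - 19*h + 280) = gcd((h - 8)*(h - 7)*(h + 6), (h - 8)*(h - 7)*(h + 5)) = h^2 - 15*h + 56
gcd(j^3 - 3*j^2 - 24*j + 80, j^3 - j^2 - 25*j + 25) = j + 5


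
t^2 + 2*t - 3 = (t - 1)*(t + 3)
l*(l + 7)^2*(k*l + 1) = k*l^4 + 14*k*l^3 + 49*k*l^2 + l^3 + 14*l^2 + 49*l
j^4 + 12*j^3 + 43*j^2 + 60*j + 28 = (j + 1)*(j + 2)^2*(j + 7)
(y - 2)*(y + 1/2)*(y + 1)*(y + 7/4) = y^4 + 5*y^3/4 - 27*y^2/8 - 43*y/8 - 7/4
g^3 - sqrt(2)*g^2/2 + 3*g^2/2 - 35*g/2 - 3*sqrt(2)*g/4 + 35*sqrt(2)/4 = (g - 7/2)*(g + 5)*(g - sqrt(2)/2)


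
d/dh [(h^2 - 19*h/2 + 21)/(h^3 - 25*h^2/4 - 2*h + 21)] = 2*(-8*h^2 + 56*h - 35)/(16*h^4 - 8*h^3 - 111*h^2 + 28*h + 196)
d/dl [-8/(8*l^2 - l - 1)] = 8*(16*l - 1)/(-8*l^2 + l + 1)^2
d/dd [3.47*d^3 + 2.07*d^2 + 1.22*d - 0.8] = 10.41*d^2 + 4.14*d + 1.22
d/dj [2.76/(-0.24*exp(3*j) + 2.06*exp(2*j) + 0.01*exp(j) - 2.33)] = (1.9872*exp(2*j) - 11.3712*exp(j) - 0.0276)*exp(j)/(0.24*exp(3*j) - 2.06*exp(2*j) - 0.01*exp(j) + 2.33)^2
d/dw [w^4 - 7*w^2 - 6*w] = 4*w^3 - 14*w - 6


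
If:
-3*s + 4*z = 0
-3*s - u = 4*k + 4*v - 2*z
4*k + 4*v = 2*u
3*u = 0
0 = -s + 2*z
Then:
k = -v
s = 0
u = 0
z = 0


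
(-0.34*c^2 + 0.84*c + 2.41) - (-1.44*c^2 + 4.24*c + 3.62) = 1.1*c^2 - 3.4*c - 1.21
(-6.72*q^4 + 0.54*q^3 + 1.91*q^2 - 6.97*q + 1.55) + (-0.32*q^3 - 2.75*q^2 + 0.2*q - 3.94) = -6.72*q^4 + 0.22*q^3 - 0.84*q^2 - 6.77*q - 2.39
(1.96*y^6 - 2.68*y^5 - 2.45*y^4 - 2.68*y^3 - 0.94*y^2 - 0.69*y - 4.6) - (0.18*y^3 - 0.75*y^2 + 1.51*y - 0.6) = 1.96*y^6 - 2.68*y^5 - 2.45*y^4 - 2.86*y^3 - 0.19*y^2 - 2.2*y - 4.0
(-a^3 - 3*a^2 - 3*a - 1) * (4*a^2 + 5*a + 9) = -4*a^5 - 17*a^4 - 36*a^3 - 46*a^2 - 32*a - 9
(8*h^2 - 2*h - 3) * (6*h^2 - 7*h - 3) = 48*h^4 - 68*h^3 - 28*h^2 + 27*h + 9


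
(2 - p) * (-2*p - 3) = 2*p^2 - p - 6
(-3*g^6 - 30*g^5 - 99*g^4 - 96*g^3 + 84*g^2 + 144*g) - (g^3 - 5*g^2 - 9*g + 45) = -3*g^6 - 30*g^5 - 99*g^4 - 97*g^3 + 89*g^2 + 153*g - 45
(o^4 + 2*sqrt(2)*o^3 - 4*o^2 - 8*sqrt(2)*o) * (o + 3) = o^5 + 2*sqrt(2)*o^4 + 3*o^4 - 4*o^3 + 6*sqrt(2)*o^3 - 12*o^2 - 8*sqrt(2)*o^2 - 24*sqrt(2)*o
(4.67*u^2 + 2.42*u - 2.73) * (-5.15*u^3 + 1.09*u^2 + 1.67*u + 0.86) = -24.0505*u^5 - 7.3727*u^4 + 24.4962*u^3 + 5.0819*u^2 - 2.4779*u - 2.3478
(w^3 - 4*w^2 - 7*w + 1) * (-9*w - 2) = -9*w^4 + 34*w^3 + 71*w^2 + 5*w - 2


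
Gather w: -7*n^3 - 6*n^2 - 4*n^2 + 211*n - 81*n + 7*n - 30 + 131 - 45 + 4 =-7*n^3 - 10*n^2 + 137*n + 60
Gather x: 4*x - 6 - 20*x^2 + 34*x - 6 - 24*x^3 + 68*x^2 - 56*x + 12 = -24*x^3 + 48*x^2 - 18*x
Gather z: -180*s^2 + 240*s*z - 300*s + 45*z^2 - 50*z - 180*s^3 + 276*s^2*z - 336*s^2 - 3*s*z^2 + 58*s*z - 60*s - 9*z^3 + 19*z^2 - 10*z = -180*s^3 - 516*s^2 - 360*s - 9*z^3 + z^2*(64 - 3*s) + z*(276*s^2 + 298*s - 60)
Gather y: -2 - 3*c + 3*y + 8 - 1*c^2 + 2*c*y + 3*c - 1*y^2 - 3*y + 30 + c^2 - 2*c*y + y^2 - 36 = 0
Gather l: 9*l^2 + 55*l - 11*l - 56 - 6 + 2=9*l^2 + 44*l - 60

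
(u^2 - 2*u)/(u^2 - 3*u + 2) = u/(u - 1)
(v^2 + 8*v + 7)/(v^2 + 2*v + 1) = (v + 7)/(v + 1)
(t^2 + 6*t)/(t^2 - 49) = t*(t + 6)/(t^2 - 49)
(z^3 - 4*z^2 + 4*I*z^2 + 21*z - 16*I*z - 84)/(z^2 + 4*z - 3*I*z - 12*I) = (z^2 + z*(-4 + 7*I) - 28*I)/(z + 4)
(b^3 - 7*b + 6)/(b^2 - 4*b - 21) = (b^2 - 3*b + 2)/(b - 7)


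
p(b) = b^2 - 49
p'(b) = 2*b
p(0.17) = -48.97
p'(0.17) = 0.34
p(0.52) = -48.73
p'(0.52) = 1.04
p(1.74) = -45.97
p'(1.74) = 3.48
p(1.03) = -47.94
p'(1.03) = 2.06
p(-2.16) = -44.33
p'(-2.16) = -4.32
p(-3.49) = -36.82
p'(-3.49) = -6.98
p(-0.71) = -48.50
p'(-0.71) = -1.42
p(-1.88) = -45.47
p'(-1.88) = -3.76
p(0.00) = -49.00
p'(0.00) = 0.00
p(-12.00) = 95.00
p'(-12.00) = -24.00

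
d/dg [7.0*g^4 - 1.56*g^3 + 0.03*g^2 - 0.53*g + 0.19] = 28.0*g^3 - 4.68*g^2 + 0.06*g - 0.53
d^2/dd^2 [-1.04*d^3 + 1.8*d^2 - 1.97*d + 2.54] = 3.6 - 6.24*d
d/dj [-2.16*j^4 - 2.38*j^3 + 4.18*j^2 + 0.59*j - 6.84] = -8.64*j^3 - 7.14*j^2 + 8.36*j + 0.59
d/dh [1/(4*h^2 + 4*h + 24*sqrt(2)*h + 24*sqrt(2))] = (-2*h - 6*sqrt(2) - 1)/(4*(h^2 + h + 6*sqrt(2)*h + 6*sqrt(2))^2)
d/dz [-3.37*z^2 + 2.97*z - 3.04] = 2.97 - 6.74*z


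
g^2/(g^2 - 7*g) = g/(g - 7)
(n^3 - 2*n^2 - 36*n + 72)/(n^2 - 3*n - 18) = (n^2 + 4*n - 12)/(n + 3)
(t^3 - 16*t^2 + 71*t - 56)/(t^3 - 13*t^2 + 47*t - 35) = (t - 8)/(t - 5)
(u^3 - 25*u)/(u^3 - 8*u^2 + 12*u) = (u^2 - 25)/(u^2 - 8*u + 12)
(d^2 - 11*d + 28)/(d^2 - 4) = (d^2 - 11*d + 28)/(d^2 - 4)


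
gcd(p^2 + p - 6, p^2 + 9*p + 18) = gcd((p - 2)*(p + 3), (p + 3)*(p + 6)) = p + 3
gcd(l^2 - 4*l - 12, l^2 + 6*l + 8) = l + 2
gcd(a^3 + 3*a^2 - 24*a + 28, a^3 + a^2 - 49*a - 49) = a + 7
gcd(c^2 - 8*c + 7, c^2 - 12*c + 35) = c - 7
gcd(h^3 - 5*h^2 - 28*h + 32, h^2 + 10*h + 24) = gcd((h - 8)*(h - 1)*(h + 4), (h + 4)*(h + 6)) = h + 4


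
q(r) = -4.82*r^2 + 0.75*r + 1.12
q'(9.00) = -86.01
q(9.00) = -382.55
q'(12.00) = -114.93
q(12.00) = -683.96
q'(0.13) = -0.50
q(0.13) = 1.14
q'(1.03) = -9.18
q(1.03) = -3.22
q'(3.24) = -30.48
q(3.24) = -47.05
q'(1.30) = -11.78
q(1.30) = -6.05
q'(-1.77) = 17.81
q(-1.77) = -15.31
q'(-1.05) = 10.87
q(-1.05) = -4.98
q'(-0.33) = 3.93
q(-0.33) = 0.35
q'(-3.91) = 38.44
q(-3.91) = -75.50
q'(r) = 0.75 - 9.64*r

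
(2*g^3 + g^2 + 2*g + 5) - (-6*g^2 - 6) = 2*g^3 + 7*g^2 + 2*g + 11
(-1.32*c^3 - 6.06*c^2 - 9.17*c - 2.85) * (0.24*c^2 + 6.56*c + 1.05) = -0.3168*c^5 - 10.1136*c^4 - 43.3404*c^3 - 67.2022*c^2 - 28.3245*c - 2.9925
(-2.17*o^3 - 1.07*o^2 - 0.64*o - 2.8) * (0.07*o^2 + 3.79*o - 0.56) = -0.1519*o^5 - 8.2992*o^4 - 2.8849*o^3 - 2.0224*o^2 - 10.2536*o + 1.568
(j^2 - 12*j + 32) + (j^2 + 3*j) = 2*j^2 - 9*j + 32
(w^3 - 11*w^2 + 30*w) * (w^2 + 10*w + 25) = w^5 - w^4 - 55*w^3 + 25*w^2 + 750*w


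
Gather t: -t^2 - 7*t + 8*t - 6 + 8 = -t^2 + t + 2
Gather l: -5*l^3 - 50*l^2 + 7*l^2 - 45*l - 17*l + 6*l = -5*l^3 - 43*l^2 - 56*l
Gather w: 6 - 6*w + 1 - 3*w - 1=6 - 9*w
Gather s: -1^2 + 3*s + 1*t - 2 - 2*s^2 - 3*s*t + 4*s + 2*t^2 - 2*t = -2*s^2 + s*(7 - 3*t) + 2*t^2 - t - 3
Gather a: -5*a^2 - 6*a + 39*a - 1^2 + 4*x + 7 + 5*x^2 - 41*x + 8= -5*a^2 + 33*a + 5*x^2 - 37*x + 14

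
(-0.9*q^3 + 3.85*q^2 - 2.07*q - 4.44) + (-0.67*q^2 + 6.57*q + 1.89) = -0.9*q^3 + 3.18*q^2 + 4.5*q - 2.55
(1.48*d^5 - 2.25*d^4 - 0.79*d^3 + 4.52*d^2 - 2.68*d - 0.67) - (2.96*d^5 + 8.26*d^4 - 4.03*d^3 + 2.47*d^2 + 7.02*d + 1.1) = -1.48*d^5 - 10.51*d^4 + 3.24*d^3 + 2.05*d^2 - 9.7*d - 1.77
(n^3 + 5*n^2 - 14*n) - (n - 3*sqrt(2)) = n^3 + 5*n^2 - 15*n + 3*sqrt(2)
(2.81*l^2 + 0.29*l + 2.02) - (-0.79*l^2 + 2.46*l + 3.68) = 3.6*l^2 - 2.17*l - 1.66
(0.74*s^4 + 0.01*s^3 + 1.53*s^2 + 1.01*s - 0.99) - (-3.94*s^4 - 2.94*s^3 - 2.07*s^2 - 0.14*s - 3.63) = 4.68*s^4 + 2.95*s^3 + 3.6*s^2 + 1.15*s + 2.64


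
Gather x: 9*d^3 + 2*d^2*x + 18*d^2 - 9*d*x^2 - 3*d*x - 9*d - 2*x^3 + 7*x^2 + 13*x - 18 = 9*d^3 + 18*d^2 - 9*d - 2*x^3 + x^2*(7 - 9*d) + x*(2*d^2 - 3*d + 13) - 18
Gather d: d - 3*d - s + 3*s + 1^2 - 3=-2*d + 2*s - 2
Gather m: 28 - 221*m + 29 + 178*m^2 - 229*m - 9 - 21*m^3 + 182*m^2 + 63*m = -21*m^3 + 360*m^2 - 387*m + 48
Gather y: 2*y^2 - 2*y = 2*y^2 - 2*y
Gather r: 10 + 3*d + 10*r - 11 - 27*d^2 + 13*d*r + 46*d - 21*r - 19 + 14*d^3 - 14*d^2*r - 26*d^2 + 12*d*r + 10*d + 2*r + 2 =14*d^3 - 53*d^2 + 59*d + r*(-14*d^2 + 25*d - 9) - 18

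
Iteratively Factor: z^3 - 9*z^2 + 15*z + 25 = (z - 5)*(z^2 - 4*z - 5) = (z - 5)^2*(z + 1)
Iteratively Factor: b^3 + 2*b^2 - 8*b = (b)*(b^2 + 2*b - 8) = b*(b + 4)*(b - 2)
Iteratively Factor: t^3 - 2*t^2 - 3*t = (t - 3)*(t^2 + t) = t*(t - 3)*(t + 1)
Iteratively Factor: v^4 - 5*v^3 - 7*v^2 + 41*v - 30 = (v - 5)*(v^3 - 7*v + 6) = (v - 5)*(v + 3)*(v^2 - 3*v + 2) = (v - 5)*(v - 1)*(v + 3)*(v - 2)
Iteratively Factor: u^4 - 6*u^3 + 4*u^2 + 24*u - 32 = (u - 2)*(u^3 - 4*u^2 - 4*u + 16) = (u - 2)^2*(u^2 - 2*u - 8) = (u - 4)*(u - 2)^2*(u + 2)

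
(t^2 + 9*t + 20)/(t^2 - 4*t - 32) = (t + 5)/(t - 8)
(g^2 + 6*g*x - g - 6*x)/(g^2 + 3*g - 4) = (g + 6*x)/(g + 4)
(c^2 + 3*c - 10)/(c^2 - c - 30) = (c - 2)/(c - 6)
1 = 1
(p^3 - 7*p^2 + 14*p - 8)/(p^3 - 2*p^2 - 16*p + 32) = (p - 1)/(p + 4)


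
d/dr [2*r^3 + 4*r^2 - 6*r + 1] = 6*r^2 + 8*r - 6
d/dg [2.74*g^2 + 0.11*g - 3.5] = 5.48*g + 0.11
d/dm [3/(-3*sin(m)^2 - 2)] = 36*sin(2*m)/(7 - 3*cos(2*m))^2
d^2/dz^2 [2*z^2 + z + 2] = 4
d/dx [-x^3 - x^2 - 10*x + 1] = -3*x^2 - 2*x - 10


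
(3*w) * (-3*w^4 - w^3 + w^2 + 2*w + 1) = -9*w^5 - 3*w^4 + 3*w^3 + 6*w^2 + 3*w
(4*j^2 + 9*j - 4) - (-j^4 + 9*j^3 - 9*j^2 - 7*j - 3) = j^4 - 9*j^3 + 13*j^2 + 16*j - 1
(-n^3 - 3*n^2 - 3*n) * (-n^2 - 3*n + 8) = n^5 + 6*n^4 + 4*n^3 - 15*n^2 - 24*n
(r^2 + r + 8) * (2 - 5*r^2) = -5*r^4 - 5*r^3 - 38*r^2 + 2*r + 16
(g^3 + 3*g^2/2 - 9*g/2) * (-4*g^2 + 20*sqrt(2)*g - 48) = -4*g^5 - 6*g^4 + 20*sqrt(2)*g^4 - 30*g^3 + 30*sqrt(2)*g^3 - 90*sqrt(2)*g^2 - 72*g^2 + 216*g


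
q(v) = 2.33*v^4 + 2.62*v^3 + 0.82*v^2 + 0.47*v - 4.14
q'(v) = 9.32*v^3 + 7.86*v^2 + 1.64*v + 0.47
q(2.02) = 60.54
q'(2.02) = 112.67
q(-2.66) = 67.75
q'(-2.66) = -123.69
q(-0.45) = -4.33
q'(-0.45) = 0.47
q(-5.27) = 1429.89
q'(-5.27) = -1153.98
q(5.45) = 2502.52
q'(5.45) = 1751.58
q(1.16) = 5.82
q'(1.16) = 27.50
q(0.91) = 0.54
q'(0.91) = 15.49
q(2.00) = 58.32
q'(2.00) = 109.75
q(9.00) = 17263.62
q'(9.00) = 7446.17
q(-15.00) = 109287.06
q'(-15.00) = -29710.63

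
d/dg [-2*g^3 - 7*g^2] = 2*g*(-3*g - 7)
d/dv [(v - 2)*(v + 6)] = 2*v + 4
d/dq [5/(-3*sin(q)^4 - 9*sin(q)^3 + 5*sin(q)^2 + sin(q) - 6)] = 5*(12*sin(q)^3 + 27*sin(q)^2 - 10*sin(q) - 1)*cos(q)/(3*sin(q)^4 + 9*sin(q)^3 - 5*sin(q)^2 - sin(q) + 6)^2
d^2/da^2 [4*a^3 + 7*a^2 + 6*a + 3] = 24*a + 14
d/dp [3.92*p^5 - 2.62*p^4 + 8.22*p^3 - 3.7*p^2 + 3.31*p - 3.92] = 19.6*p^4 - 10.48*p^3 + 24.66*p^2 - 7.4*p + 3.31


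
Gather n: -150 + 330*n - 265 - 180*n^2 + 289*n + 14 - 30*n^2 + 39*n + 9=-210*n^2 + 658*n - 392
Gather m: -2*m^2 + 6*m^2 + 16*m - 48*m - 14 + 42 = 4*m^2 - 32*m + 28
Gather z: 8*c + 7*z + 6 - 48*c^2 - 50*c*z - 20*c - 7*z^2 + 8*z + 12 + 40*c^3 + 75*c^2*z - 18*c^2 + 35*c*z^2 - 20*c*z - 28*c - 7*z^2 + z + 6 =40*c^3 - 66*c^2 - 40*c + z^2*(35*c - 14) + z*(75*c^2 - 70*c + 16) + 24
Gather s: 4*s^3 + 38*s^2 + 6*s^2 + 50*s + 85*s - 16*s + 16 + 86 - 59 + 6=4*s^3 + 44*s^2 + 119*s + 49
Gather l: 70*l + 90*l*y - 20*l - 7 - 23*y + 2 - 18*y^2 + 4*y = l*(90*y + 50) - 18*y^2 - 19*y - 5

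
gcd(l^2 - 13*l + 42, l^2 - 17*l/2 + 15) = l - 6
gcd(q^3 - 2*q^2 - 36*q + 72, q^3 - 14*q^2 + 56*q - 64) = q - 2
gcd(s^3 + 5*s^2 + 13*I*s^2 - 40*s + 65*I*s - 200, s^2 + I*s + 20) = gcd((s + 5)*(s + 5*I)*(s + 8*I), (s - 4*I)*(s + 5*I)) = s + 5*I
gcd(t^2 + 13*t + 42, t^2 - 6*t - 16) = 1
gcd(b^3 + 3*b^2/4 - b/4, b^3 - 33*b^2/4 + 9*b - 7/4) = b - 1/4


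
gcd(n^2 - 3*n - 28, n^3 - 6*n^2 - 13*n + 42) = n - 7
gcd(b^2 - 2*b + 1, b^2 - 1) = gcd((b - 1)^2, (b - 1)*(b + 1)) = b - 1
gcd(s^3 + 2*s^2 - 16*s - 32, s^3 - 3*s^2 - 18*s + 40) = s + 4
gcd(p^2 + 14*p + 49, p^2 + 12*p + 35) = p + 7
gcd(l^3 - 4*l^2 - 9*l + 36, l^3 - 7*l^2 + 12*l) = l^2 - 7*l + 12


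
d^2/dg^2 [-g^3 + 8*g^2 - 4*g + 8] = 16 - 6*g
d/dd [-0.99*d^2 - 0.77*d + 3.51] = -1.98*d - 0.77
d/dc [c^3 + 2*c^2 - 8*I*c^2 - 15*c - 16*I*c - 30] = 3*c^2 + c*(4 - 16*I) - 15 - 16*I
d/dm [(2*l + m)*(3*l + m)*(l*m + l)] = l*(6*l^2 + 10*l*m + 5*l + 3*m^2 + 2*m)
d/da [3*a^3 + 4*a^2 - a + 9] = 9*a^2 + 8*a - 1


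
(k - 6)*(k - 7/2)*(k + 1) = k^3 - 17*k^2/2 + 23*k/2 + 21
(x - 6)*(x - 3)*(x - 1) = x^3 - 10*x^2 + 27*x - 18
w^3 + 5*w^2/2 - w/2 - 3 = (w - 1)*(w + 3/2)*(w + 2)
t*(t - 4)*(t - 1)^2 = t^4 - 6*t^3 + 9*t^2 - 4*t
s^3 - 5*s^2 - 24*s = s*(s - 8)*(s + 3)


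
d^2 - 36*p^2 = (d - 6*p)*(d + 6*p)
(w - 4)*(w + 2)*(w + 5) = w^3 + 3*w^2 - 18*w - 40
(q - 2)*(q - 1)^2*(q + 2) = q^4 - 2*q^3 - 3*q^2 + 8*q - 4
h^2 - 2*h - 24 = (h - 6)*(h + 4)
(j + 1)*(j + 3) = j^2 + 4*j + 3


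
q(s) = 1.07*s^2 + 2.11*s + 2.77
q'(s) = 2.14*s + 2.11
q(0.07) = 2.92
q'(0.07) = 2.26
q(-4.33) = 13.70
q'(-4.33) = -7.16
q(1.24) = 7.03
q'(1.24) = 4.76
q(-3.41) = 8.02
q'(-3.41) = -5.19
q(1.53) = 8.50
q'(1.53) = 5.38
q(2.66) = 15.95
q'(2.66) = 7.80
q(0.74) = 4.92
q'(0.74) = 3.69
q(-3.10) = 6.51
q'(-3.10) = -4.52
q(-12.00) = 131.53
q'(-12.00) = -23.57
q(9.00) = 108.43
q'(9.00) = 21.37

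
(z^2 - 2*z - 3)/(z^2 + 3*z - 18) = (z + 1)/(z + 6)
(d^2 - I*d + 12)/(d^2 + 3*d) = (d^2 - I*d + 12)/(d*(d + 3))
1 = 1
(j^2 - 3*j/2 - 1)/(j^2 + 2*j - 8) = (j + 1/2)/(j + 4)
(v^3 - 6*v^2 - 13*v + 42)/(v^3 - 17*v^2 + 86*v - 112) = (v + 3)/(v - 8)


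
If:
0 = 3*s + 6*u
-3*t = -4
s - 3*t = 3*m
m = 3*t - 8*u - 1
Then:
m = -19/11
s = -13/11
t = 4/3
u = 13/22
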